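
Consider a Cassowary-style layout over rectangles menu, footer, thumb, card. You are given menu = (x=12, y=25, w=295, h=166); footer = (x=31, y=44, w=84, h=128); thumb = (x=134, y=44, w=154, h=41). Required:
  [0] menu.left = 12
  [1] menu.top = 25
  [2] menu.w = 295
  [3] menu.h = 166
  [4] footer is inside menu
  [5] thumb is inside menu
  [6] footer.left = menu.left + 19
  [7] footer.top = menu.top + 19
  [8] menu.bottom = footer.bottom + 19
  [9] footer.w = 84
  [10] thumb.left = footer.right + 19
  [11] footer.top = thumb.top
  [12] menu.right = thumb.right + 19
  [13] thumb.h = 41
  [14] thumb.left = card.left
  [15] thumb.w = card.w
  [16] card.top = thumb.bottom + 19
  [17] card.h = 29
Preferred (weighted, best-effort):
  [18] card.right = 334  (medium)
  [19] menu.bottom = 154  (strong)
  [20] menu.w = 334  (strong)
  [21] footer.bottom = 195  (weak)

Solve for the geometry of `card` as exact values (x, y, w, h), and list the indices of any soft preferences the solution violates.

card = (x=134, y=104, w=154, h=29)
violated soft preferences: 18, 19, 20, 21

1. card.x = 134  [thumb.left = card.left]
2. card.w = 154  [thumb.w = card.w]
3. card.y = 104  [card.top = thumb.bottom + 19]
4. card.h = 29  [card.h = 29]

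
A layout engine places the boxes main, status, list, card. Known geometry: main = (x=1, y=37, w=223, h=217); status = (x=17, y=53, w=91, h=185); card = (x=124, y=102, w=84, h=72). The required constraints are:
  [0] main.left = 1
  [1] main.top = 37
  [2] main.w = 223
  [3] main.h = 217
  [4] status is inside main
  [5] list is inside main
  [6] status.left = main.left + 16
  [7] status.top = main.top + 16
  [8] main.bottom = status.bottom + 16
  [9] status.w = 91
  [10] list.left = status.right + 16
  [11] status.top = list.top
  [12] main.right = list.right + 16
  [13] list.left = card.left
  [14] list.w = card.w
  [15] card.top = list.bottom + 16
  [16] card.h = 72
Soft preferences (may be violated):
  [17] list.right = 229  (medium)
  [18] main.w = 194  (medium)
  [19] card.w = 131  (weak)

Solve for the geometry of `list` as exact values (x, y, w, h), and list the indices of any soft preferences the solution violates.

1. list.x = 124  [list.left = status.right + 16]
2. list.y = 53  [status.top = list.top]
3. list.w = 84  [main.right = list.right + 16]
4. list.h = 33  [card.top = list.bottom + 16]

list = (x=124, y=53, w=84, h=33)
violated soft preferences: 17, 18, 19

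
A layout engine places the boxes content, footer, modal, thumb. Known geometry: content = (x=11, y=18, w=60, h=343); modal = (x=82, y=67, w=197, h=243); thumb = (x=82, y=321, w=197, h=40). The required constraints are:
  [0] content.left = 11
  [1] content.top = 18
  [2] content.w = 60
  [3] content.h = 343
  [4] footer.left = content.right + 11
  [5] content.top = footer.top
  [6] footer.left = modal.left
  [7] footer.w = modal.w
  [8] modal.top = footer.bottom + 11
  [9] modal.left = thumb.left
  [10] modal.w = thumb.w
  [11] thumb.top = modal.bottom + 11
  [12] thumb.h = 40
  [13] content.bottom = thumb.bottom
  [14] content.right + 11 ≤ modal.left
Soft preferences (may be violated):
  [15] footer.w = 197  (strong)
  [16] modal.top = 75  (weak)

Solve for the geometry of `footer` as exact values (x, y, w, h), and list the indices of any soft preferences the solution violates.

footer = (x=82, y=18, w=197, h=38)
violated soft preferences: 16

1. footer.x = 82  [footer.left = content.right + 11]
2. footer.y = 18  [content.top = footer.top]
3. footer.w = 197  [footer.w = modal.w]
4. footer.h = 38  [modal.top = footer.bottom + 11]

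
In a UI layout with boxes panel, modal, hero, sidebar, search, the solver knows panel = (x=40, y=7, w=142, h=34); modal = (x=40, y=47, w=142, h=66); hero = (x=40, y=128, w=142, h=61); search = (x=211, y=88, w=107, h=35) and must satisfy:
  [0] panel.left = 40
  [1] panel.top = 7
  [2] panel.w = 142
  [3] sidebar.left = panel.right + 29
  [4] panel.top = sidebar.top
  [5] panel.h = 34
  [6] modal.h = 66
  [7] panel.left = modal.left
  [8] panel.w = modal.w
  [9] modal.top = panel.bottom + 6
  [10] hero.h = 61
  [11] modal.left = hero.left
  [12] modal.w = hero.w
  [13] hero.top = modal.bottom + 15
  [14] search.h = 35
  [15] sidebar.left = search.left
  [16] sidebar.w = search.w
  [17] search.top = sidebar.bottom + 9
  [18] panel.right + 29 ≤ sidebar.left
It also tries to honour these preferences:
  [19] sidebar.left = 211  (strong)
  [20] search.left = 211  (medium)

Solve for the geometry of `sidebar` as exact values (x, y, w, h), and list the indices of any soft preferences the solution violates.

1. sidebar.x = 211  [sidebar.left = panel.right + 29]
2. sidebar.y = 7  [panel.top = sidebar.top]
3. sidebar.w = 107  [sidebar.w = search.w]
4. sidebar.h = 72  [search.top = sidebar.bottom + 9]

sidebar = (x=211, y=7, w=107, h=72)
violated soft preferences: none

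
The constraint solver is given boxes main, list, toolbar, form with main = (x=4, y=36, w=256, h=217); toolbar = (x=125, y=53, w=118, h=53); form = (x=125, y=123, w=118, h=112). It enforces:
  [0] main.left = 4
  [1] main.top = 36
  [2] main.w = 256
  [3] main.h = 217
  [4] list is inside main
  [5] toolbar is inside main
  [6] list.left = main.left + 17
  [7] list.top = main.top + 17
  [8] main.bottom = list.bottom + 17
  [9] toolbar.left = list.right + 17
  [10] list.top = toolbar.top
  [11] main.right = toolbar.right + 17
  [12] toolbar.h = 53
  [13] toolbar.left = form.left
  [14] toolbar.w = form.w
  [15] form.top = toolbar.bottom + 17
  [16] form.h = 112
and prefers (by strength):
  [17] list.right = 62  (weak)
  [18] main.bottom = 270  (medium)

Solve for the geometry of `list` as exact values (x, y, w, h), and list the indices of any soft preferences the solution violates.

list = (x=21, y=53, w=87, h=183)
violated soft preferences: 17, 18

1. list.x = 21  [list.left = main.left + 17]
2. list.y = 53  [list.top = main.top + 17]
3. list.h = 183  [main.bottom = list.bottom + 17]
4. list.w = 87  [toolbar.left = list.right + 17]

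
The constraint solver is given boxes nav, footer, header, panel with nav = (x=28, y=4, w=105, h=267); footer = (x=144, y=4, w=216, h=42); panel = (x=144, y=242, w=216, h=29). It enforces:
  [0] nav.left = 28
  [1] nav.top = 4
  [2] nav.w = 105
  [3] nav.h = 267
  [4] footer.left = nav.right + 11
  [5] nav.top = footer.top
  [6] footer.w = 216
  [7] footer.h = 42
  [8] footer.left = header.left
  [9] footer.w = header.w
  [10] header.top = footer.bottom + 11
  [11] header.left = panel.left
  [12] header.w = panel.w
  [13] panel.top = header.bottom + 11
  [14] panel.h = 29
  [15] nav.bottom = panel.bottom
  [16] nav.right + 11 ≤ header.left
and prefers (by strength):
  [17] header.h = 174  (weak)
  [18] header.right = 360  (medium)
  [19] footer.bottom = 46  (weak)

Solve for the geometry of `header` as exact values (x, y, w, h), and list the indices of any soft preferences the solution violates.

1. header.x = 144  [footer.left = header.left]
2. header.w = 216  [footer.w = header.w]
3. header.y = 57  [header.top = footer.bottom + 11]
4. header.h = 174  [panel.top = header.bottom + 11]

header = (x=144, y=57, w=216, h=174)
violated soft preferences: none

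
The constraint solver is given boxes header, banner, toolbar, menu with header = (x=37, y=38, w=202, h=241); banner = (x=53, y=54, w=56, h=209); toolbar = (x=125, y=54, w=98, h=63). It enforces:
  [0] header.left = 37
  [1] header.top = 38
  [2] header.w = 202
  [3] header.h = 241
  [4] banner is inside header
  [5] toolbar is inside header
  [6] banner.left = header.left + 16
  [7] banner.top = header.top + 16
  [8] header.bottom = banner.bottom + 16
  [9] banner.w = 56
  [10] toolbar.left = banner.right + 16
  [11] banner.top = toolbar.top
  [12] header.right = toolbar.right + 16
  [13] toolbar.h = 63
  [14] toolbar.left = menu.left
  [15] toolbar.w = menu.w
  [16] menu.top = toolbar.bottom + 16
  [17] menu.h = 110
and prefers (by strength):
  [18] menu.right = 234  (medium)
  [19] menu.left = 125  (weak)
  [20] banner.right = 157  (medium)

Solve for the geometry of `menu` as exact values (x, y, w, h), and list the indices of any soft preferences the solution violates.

1. menu.x = 125  [toolbar.left = menu.left]
2. menu.w = 98  [toolbar.w = menu.w]
3. menu.y = 133  [menu.top = toolbar.bottom + 16]
4. menu.h = 110  [menu.h = 110]

menu = (x=125, y=133, w=98, h=110)
violated soft preferences: 18, 20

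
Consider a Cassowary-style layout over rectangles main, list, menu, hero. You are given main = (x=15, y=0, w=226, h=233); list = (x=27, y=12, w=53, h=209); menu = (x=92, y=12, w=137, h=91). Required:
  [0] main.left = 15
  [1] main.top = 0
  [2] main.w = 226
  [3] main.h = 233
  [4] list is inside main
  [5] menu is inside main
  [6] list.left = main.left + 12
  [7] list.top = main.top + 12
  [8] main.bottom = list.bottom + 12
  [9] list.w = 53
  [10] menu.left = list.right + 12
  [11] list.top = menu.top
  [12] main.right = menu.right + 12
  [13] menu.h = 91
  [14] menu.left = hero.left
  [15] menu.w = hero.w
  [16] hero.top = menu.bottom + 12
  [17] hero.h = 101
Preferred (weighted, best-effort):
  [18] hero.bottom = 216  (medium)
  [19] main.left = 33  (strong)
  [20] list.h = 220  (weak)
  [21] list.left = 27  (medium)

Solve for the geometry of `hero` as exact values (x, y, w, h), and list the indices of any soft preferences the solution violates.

1. hero.x = 92  [menu.left = hero.left]
2. hero.w = 137  [menu.w = hero.w]
3. hero.y = 115  [hero.top = menu.bottom + 12]
4. hero.h = 101  [hero.h = 101]

hero = (x=92, y=115, w=137, h=101)
violated soft preferences: 19, 20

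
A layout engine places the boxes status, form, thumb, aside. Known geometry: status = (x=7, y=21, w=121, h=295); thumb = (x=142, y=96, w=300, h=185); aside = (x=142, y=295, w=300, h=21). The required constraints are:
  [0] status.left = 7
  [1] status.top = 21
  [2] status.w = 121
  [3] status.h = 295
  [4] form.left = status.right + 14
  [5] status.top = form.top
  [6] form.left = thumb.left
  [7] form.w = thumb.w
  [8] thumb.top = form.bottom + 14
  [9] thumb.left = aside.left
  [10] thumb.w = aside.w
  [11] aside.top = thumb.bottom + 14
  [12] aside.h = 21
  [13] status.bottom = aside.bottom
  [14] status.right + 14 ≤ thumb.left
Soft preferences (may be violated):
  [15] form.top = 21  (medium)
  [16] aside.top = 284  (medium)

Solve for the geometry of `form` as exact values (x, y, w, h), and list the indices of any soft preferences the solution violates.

form = (x=142, y=21, w=300, h=61)
violated soft preferences: 16

1. form.x = 142  [form.left = status.right + 14]
2. form.y = 21  [status.top = form.top]
3. form.w = 300  [form.w = thumb.w]
4. form.h = 61  [thumb.top = form.bottom + 14]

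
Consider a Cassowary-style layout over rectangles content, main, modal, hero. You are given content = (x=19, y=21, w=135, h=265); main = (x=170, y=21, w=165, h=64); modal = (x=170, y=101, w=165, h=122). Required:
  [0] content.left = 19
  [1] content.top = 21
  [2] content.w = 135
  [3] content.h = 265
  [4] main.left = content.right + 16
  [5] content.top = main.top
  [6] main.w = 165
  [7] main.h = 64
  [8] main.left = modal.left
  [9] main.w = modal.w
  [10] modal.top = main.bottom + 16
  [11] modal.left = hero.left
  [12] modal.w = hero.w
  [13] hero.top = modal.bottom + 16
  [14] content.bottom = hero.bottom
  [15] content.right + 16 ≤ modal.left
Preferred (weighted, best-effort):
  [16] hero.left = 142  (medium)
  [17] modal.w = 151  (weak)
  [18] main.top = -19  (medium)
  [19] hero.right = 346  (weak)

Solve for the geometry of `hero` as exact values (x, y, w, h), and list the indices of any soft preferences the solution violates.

1. hero.x = 170  [modal.left = hero.left]
2. hero.w = 165  [modal.w = hero.w]
3. hero.y = 239  [hero.top = modal.bottom + 16]
4. hero.h = 47  [content.bottom = hero.bottom]

hero = (x=170, y=239, w=165, h=47)
violated soft preferences: 16, 17, 18, 19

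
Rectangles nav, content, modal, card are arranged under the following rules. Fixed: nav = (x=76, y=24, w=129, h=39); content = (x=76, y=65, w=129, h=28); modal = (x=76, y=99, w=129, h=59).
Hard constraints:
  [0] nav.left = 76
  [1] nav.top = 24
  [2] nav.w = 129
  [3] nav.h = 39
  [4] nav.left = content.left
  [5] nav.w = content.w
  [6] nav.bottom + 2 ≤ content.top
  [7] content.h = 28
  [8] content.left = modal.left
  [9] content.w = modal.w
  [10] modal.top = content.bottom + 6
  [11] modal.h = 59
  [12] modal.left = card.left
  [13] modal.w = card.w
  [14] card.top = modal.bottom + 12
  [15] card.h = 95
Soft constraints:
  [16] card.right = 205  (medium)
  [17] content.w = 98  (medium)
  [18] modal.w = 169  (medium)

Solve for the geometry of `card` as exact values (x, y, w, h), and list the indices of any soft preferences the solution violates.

1. card.x = 76  [modal.left = card.left]
2. card.w = 129  [modal.w = card.w]
3. card.y = 170  [card.top = modal.bottom + 12]
4. card.h = 95  [card.h = 95]

card = (x=76, y=170, w=129, h=95)
violated soft preferences: 17, 18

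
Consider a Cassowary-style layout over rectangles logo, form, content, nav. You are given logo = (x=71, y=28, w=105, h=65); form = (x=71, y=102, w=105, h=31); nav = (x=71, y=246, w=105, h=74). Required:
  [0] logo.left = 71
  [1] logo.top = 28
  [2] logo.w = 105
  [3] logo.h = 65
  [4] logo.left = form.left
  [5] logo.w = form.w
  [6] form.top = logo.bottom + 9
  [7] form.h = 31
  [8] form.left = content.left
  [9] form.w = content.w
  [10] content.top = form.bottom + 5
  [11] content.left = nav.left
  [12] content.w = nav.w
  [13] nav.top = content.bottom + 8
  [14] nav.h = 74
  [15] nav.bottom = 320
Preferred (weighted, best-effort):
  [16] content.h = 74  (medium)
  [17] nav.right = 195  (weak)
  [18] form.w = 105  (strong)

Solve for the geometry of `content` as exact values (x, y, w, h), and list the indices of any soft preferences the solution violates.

1. content.x = 71  [form.left = content.left]
2. content.w = 105  [form.w = content.w]
3. content.y = 138  [content.top = form.bottom + 5]
4. content.h = 100  [nav.top = content.bottom + 8]

content = (x=71, y=138, w=105, h=100)
violated soft preferences: 16, 17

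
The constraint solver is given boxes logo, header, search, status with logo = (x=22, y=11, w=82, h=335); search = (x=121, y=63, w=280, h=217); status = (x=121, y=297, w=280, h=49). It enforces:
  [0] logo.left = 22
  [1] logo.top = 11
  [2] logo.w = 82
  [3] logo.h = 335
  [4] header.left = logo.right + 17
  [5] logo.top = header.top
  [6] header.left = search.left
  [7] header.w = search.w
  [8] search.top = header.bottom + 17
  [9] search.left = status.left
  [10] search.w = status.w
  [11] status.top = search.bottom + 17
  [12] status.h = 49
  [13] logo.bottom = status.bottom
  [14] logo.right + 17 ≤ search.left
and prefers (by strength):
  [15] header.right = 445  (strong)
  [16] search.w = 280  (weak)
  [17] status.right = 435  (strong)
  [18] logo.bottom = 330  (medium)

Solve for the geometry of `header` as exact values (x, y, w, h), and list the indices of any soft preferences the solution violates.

1. header.x = 121  [header.left = logo.right + 17]
2. header.y = 11  [logo.top = header.top]
3. header.w = 280  [header.w = search.w]
4. header.h = 35  [search.top = header.bottom + 17]

header = (x=121, y=11, w=280, h=35)
violated soft preferences: 15, 17, 18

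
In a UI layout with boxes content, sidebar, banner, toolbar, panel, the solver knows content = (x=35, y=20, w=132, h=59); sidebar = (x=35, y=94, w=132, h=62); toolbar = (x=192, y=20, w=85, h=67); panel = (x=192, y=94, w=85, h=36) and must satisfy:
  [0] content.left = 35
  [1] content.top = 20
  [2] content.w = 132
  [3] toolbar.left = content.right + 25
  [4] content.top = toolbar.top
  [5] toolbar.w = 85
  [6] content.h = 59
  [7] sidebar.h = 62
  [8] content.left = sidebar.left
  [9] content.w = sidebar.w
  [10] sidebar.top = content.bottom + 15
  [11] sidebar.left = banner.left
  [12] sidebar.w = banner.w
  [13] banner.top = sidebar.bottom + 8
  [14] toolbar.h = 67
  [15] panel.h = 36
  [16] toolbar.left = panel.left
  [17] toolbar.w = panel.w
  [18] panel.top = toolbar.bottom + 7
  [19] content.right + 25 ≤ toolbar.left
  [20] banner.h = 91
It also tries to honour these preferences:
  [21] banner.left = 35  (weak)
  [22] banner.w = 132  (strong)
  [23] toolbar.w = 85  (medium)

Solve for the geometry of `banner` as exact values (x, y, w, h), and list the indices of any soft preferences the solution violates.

1. banner.x = 35  [sidebar.left = banner.left]
2. banner.w = 132  [sidebar.w = banner.w]
3. banner.y = 164  [banner.top = sidebar.bottom + 8]
4. banner.h = 91  [banner.h = 91]

banner = (x=35, y=164, w=132, h=91)
violated soft preferences: none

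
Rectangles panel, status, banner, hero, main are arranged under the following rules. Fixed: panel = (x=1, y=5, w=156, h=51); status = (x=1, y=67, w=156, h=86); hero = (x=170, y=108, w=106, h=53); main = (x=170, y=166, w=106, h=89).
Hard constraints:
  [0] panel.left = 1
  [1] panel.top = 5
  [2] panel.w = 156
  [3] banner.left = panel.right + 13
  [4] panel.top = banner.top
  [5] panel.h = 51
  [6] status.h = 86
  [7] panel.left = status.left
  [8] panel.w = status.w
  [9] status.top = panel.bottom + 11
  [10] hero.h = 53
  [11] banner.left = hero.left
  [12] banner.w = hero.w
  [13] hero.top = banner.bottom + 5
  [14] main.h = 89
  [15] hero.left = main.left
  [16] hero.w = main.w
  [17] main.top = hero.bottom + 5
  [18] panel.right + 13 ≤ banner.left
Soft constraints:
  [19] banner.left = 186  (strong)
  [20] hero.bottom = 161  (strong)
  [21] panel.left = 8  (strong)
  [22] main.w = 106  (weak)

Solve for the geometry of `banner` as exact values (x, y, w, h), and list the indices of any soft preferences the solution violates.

1. banner.x = 170  [banner.left = panel.right + 13]
2. banner.y = 5  [panel.top = banner.top]
3. banner.w = 106  [banner.w = hero.w]
4. banner.h = 98  [hero.top = banner.bottom + 5]

banner = (x=170, y=5, w=106, h=98)
violated soft preferences: 19, 21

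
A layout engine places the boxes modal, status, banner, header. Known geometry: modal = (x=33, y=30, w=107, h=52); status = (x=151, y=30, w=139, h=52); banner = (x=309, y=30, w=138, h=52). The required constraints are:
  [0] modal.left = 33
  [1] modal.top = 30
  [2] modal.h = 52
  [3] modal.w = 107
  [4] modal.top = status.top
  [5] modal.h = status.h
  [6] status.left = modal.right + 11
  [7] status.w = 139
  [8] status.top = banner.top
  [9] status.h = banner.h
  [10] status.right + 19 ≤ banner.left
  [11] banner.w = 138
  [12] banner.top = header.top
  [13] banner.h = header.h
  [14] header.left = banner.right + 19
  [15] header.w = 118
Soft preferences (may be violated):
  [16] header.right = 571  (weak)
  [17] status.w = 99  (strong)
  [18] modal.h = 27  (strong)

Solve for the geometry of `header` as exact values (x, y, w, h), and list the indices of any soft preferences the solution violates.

1. header.y = 30  [banner.top = header.top]
2. header.h = 52  [banner.h = header.h]
3. header.x = 466  [header.left = banner.right + 19]
4. header.w = 118  [header.w = 118]

header = (x=466, y=30, w=118, h=52)
violated soft preferences: 16, 17, 18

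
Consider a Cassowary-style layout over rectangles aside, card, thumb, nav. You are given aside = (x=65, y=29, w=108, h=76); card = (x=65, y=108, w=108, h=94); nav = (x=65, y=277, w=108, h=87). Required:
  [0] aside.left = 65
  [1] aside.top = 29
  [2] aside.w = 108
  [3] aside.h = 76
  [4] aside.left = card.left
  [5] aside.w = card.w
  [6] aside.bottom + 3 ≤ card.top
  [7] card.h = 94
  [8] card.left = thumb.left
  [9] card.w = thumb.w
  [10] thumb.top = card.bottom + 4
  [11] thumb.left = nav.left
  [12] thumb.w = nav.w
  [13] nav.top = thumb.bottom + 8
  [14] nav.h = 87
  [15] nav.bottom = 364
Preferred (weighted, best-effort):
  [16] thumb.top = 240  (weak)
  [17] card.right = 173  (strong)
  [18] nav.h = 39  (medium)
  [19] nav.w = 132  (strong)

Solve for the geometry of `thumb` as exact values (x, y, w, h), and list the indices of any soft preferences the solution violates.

1. thumb.x = 65  [card.left = thumb.left]
2. thumb.w = 108  [card.w = thumb.w]
3. thumb.y = 206  [thumb.top = card.bottom + 4]
4. thumb.h = 63  [nav.top = thumb.bottom + 8]

thumb = (x=65, y=206, w=108, h=63)
violated soft preferences: 16, 18, 19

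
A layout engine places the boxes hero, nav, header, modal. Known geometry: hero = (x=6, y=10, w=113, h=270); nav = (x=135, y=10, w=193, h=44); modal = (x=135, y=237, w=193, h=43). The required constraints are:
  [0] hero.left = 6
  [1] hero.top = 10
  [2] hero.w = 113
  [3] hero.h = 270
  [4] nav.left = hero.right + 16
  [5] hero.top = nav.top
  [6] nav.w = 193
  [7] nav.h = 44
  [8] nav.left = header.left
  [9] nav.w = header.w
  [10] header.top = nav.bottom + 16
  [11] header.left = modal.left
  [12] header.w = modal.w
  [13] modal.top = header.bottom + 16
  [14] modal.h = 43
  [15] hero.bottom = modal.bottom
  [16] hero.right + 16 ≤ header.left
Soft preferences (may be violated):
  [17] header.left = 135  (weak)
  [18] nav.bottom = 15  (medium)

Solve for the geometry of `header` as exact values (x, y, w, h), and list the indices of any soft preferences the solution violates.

1. header.x = 135  [nav.left = header.left]
2. header.w = 193  [nav.w = header.w]
3. header.y = 70  [header.top = nav.bottom + 16]
4. header.h = 151  [modal.top = header.bottom + 16]

header = (x=135, y=70, w=193, h=151)
violated soft preferences: 18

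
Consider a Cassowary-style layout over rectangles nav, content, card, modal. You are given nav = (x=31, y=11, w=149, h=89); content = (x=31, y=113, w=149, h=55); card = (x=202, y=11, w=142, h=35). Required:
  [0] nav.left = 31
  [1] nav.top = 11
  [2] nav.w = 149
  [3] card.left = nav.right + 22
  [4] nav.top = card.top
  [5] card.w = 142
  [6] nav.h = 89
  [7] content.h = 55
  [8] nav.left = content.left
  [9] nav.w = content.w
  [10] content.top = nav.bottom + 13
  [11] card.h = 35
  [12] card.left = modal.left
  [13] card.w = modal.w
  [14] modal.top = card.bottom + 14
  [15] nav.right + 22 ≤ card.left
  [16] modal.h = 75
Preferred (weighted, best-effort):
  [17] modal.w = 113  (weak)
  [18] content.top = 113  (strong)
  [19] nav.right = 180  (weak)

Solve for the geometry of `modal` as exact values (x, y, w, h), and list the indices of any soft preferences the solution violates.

1. modal.x = 202  [card.left = modal.left]
2. modal.w = 142  [card.w = modal.w]
3. modal.y = 60  [modal.top = card.bottom + 14]
4. modal.h = 75  [modal.h = 75]

modal = (x=202, y=60, w=142, h=75)
violated soft preferences: 17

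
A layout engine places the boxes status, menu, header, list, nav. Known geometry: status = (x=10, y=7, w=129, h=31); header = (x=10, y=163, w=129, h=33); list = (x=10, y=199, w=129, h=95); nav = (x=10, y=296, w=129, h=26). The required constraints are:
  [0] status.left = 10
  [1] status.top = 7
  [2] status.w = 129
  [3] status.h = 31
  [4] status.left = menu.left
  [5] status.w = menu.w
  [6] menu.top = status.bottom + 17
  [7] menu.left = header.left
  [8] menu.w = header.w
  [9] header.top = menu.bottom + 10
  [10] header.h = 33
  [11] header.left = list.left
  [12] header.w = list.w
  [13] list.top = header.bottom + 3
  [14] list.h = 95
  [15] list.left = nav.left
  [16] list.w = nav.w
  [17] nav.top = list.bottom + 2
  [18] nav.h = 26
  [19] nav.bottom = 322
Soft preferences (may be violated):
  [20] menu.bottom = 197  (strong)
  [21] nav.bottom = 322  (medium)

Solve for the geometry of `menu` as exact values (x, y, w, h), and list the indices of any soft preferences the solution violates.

1. menu.x = 10  [status.left = menu.left]
2. menu.w = 129  [status.w = menu.w]
3. menu.y = 55  [menu.top = status.bottom + 17]
4. menu.h = 98  [header.top = menu.bottom + 10]

menu = (x=10, y=55, w=129, h=98)
violated soft preferences: 20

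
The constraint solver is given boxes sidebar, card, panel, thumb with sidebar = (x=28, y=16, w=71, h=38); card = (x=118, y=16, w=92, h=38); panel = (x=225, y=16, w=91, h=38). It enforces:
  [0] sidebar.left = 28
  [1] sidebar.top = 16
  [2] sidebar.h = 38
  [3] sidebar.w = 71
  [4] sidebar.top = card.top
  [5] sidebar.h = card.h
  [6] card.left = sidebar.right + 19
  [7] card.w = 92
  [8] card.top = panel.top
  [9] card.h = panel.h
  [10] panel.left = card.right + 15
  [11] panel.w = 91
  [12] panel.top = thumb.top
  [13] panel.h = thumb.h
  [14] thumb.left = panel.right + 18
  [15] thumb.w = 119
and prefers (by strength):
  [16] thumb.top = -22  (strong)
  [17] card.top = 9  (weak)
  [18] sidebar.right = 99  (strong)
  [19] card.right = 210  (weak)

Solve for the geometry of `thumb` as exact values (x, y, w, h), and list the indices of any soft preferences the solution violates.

1. thumb.y = 16  [panel.top = thumb.top]
2. thumb.h = 38  [panel.h = thumb.h]
3. thumb.x = 334  [thumb.left = panel.right + 18]
4. thumb.w = 119  [thumb.w = 119]

thumb = (x=334, y=16, w=119, h=38)
violated soft preferences: 16, 17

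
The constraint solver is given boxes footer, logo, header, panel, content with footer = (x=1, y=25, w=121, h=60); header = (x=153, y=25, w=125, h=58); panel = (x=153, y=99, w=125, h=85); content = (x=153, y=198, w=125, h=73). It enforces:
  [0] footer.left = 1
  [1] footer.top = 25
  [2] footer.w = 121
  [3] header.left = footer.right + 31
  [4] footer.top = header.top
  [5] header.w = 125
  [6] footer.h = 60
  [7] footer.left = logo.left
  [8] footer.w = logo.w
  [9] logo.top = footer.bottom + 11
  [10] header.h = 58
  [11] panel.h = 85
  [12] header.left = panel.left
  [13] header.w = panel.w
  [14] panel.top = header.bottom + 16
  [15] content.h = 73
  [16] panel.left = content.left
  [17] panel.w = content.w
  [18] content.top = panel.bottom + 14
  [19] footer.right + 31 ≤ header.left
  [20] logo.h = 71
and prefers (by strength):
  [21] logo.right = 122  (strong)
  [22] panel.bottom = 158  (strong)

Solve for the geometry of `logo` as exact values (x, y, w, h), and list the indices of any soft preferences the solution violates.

logo = (x=1, y=96, w=121, h=71)
violated soft preferences: 22

1. logo.x = 1  [footer.left = logo.left]
2. logo.w = 121  [footer.w = logo.w]
3. logo.y = 96  [logo.top = footer.bottom + 11]
4. logo.h = 71  [logo.h = 71]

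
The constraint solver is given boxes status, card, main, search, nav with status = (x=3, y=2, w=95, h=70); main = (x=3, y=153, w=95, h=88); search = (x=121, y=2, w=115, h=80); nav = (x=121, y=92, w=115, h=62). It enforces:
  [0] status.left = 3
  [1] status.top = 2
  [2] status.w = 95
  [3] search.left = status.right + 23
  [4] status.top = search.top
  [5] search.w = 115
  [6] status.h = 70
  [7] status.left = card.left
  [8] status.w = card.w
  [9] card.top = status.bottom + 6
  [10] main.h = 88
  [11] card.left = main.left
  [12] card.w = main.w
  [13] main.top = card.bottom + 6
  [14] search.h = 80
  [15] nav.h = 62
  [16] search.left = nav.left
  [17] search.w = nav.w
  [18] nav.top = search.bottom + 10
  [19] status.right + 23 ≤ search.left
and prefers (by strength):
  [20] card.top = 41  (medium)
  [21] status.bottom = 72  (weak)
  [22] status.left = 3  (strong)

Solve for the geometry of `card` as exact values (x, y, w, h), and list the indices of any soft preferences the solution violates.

1. card.x = 3  [status.left = card.left]
2. card.w = 95  [status.w = card.w]
3. card.y = 78  [card.top = status.bottom + 6]
4. card.h = 69  [main.top = card.bottom + 6]

card = (x=3, y=78, w=95, h=69)
violated soft preferences: 20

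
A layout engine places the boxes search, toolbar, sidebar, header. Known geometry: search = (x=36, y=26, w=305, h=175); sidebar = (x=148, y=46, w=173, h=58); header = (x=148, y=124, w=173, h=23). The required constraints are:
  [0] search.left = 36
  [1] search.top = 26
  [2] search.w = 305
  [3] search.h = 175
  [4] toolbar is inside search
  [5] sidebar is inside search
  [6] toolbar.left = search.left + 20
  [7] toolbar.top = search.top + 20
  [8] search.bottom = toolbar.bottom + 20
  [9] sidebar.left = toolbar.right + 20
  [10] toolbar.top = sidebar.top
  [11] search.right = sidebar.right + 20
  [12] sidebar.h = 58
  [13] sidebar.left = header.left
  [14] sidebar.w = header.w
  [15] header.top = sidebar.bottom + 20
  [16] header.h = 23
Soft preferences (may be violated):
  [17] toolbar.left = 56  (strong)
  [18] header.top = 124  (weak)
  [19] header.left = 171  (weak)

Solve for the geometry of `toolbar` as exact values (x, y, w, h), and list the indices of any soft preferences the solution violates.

1. toolbar.x = 56  [toolbar.left = search.left + 20]
2. toolbar.y = 46  [toolbar.top = search.top + 20]
3. toolbar.h = 135  [search.bottom = toolbar.bottom + 20]
4. toolbar.w = 72  [sidebar.left = toolbar.right + 20]

toolbar = (x=56, y=46, w=72, h=135)
violated soft preferences: 19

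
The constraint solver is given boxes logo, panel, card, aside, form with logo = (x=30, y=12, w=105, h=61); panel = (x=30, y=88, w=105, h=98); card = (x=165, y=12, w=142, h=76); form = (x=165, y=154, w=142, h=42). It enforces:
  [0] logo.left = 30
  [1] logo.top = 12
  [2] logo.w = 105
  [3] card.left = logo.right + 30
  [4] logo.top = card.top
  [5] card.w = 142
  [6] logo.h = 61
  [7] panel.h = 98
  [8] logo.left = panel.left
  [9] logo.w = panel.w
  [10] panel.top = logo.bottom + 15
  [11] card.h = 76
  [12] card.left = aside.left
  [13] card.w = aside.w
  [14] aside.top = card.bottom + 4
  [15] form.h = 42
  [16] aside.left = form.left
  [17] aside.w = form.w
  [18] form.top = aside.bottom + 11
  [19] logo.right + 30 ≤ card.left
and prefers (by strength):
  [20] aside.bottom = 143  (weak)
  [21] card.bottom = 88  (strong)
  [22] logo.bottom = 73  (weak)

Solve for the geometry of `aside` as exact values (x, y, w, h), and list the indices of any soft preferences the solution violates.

1. aside.x = 165  [card.left = aside.left]
2. aside.w = 142  [card.w = aside.w]
3. aside.y = 92  [aside.top = card.bottom + 4]
4. aside.h = 51  [form.top = aside.bottom + 11]

aside = (x=165, y=92, w=142, h=51)
violated soft preferences: none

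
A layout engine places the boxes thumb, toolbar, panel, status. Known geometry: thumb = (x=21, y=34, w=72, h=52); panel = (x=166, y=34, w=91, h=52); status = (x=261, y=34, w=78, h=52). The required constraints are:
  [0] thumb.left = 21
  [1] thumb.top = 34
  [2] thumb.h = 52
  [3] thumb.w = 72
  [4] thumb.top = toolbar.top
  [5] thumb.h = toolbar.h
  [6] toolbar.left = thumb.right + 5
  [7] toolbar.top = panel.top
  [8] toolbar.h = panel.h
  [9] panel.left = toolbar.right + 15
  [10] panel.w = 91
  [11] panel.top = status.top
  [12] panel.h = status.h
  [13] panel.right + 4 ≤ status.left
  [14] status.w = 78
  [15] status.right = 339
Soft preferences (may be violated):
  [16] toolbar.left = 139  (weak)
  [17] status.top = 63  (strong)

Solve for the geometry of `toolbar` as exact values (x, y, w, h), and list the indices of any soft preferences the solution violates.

1. toolbar.y = 34  [thumb.top = toolbar.top]
2. toolbar.h = 52  [thumb.h = toolbar.h]
3. toolbar.x = 98  [toolbar.left = thumb.right + 5]
4. toolbar.w = 53  [panel.left = toolbar.right + 15]

toolbar = (x=98, y=34, w=53, h=52)
violated soft preferences: 16, 17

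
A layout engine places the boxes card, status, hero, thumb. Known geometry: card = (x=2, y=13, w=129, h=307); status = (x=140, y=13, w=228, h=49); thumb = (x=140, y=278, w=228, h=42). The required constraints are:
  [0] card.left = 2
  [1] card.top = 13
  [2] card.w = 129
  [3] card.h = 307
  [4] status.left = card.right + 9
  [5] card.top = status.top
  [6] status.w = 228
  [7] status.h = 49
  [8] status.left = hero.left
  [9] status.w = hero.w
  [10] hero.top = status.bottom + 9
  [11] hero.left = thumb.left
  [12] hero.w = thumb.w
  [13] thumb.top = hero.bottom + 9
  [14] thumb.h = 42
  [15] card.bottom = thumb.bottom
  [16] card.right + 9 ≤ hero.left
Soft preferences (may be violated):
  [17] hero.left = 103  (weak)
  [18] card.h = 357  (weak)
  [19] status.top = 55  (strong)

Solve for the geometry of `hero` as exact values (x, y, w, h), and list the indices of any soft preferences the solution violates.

1. hero.x = 140  [status.left = hero.left]
2. hero.w = 228  [status.w = hero.w]
3. hero.y = 71  [hero.top = status.bottom + 9]
4. hero.h = 198  [thumb.top = hero.bottom + 9]

hero = (x=140, y=71, w=228, h=198)
violated soft preferences: 17, 18, 19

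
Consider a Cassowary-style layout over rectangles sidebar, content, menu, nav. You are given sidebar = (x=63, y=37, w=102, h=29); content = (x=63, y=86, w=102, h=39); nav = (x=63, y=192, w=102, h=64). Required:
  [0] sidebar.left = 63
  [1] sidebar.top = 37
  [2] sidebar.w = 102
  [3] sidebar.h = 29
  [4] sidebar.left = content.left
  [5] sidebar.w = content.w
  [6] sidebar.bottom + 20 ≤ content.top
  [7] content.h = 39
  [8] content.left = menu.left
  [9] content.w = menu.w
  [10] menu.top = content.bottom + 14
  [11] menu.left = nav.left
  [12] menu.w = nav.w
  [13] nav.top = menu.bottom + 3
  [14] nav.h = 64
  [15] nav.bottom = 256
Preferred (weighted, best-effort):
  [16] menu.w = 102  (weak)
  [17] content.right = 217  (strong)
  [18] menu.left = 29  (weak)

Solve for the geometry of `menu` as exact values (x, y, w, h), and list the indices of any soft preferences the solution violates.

menu = (x=63, y=139, w=102, h=50)
violated soft preferences: 17, 18

1. menu.x = 63  [content.left = menu.left]
2. menu.w = 102  [content.w = menu.w]
3. menu.y = 139  [menu.top = content.bottom + 14]
4. menu.h = 50  [nav.top = menu.bottom + 3]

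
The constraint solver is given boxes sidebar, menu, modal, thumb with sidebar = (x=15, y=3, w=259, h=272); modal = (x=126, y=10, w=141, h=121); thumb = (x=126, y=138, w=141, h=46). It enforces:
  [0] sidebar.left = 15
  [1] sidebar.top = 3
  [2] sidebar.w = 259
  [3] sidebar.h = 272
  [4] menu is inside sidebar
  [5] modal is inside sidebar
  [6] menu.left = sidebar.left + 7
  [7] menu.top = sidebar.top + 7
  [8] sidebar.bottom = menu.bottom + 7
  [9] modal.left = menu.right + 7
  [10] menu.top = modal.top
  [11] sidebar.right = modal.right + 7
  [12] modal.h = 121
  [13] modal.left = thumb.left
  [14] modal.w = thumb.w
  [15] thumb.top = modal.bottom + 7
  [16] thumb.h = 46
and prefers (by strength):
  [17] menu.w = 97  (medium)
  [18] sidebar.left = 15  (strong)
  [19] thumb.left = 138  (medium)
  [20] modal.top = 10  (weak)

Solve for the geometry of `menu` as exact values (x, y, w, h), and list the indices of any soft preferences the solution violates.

menu = (x=22, y=10, w=97, h=258)
violated soft preferences: 19

1. menu.x = 22  [menu.left = sidebar.left + 7]
2. menu.y = 10  [menu.top = sidebar.top + 7]
3. menu.h = 258  [sidebar.bottom = menu.bottom + 7]
4. menu.w = 97  [modal.left = menu.right + 7]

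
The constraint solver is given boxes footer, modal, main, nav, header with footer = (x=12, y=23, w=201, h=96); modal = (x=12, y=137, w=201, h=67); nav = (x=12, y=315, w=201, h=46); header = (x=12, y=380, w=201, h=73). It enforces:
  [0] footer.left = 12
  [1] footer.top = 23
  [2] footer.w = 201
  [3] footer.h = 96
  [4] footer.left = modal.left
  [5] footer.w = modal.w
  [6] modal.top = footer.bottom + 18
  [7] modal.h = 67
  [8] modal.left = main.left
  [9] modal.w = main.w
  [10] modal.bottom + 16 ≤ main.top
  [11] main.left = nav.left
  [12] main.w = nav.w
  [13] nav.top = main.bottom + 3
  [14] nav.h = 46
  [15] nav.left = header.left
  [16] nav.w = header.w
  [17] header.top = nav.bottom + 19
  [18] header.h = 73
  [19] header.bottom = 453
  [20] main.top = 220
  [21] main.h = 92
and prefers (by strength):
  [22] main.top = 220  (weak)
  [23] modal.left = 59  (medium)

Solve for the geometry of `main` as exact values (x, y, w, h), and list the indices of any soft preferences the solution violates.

1. main.x = 12  [modal.left = main.left]
2. main.w = 201  [modal.w = main.w]
3. main.y = 220  [main.top = 220]
4. main.h = 92  [main.h = 92]

main = (x=12, y=220, w=201, h=92)
violated soft preferences: 23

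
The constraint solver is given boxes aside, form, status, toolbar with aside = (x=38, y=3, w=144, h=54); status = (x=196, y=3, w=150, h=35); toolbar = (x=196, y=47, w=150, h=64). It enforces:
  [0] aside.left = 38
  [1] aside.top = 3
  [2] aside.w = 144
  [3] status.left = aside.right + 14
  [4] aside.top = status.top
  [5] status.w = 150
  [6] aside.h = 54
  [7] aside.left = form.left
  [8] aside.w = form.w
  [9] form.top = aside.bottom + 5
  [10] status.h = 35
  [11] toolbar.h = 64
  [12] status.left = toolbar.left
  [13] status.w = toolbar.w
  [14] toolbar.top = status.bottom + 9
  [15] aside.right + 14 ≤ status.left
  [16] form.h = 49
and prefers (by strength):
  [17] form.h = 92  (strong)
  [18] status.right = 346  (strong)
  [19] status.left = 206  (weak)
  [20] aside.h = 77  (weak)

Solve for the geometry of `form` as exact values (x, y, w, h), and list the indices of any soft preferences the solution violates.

form = (x=38, y=62, w=144, h=49)
violated soft preferences: 17, 19, 20

1. form.x = 38  [aside.left = form.left]
2. form.w = 144  [aside.w = form.w]
3. form.y = 62  [form.top = aside.bottom + 5]
4. form.h = 49  [form.h = 49]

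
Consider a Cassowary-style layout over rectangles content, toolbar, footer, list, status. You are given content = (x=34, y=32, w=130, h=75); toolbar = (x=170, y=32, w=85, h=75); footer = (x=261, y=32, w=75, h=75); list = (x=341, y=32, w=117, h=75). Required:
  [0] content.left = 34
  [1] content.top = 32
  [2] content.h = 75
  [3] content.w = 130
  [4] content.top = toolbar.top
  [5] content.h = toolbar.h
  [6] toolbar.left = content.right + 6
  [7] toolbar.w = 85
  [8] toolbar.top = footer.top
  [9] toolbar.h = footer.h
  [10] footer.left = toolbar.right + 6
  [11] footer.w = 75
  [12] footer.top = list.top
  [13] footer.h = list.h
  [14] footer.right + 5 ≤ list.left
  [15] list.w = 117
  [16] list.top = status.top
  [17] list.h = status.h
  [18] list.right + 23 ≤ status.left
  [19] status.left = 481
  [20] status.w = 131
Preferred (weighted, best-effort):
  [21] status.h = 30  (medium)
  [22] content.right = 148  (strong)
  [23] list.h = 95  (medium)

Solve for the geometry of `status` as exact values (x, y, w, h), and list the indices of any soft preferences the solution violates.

status = (x=481, y=32, w=131, h=75)
violated soft preferences: 21, 22, 23

1. status.y = 32  [list.top = status.top]
2. status.h = 75  [list.h = status.h]
3. status.x = 481  [status.left = 481]
4. status.w = 131  [status.w = 131]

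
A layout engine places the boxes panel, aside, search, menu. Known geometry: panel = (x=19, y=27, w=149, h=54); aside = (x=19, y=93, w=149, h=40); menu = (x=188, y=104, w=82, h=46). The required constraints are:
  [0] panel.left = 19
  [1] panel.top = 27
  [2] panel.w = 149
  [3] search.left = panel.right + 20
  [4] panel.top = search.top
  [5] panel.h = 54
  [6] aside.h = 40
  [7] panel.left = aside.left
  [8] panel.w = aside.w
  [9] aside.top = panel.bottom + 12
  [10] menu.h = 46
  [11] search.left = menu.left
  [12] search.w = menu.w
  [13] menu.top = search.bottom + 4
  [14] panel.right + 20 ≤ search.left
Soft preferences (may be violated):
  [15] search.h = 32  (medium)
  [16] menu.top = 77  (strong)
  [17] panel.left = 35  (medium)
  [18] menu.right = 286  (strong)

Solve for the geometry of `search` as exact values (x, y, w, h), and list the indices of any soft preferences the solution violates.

1. search.x = 188  [search.left = panel.right + 20]
2. search.y = 27  [panel.top = search.top]
3. search.w = 82  [search.w = menu.w]
4. search.h = 73  [menu.top = search.bottom + 4]

search = (x=188, y=27, w=82, h=73)
violated soft preferences: 15, 16, 17, 18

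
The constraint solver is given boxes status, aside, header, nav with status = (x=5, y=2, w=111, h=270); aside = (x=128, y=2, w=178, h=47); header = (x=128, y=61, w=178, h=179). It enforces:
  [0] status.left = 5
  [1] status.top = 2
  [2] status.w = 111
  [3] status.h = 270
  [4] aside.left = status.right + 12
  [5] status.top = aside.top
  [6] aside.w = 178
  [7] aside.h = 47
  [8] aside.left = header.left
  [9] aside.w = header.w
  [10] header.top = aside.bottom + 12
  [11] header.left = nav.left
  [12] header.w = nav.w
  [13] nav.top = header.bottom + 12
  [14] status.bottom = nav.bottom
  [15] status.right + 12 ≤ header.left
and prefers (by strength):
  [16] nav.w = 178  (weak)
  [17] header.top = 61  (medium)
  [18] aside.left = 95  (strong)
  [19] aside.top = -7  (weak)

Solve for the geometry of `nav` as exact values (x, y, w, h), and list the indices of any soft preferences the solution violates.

1. nav.x = 128  [header.left = nav.left]
2. nav.w = 178  [header.w = nav.w]
3. nav.y = 252  [nav.top = header.bottom + 12]
4. nav.h = 20  [status.bottom = nav.bottom]

nav = (x=128, y=252, w=178, h=20)
violated soft preferences: 18, 19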